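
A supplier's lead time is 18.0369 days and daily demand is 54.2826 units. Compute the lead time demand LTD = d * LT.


LTD = 54.2826 * 18.0369 = 979.0898

979.0898 units


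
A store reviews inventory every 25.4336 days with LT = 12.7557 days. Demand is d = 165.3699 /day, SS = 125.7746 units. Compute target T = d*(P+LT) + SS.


P + LT = 38.1893
d*(P+LT) = 165.3699 * 38.1893 = 6315.3607
T = 6315.3607 + 125.7746 = 6441.1353

6441.1353 units


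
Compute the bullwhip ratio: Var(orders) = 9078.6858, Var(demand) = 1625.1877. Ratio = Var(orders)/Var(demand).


BW = 9078.6858 / 1625.1877 = 5.5862

5.5862


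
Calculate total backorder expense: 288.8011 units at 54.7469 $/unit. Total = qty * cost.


Total = 288.8011 * 54.7469 = 15810.9649

15810.9649 $


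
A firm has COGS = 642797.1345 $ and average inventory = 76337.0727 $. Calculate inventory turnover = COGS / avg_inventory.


Turnover = 642797.1345 / 76337.0727 = 8.4205

8.4205


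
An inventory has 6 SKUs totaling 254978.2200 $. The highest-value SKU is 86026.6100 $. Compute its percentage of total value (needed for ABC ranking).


Top item = 86026.6100
Total = 254978.2200
Percentage = 86026.6100 / 254978.2200 * 100 = 33.7388

33.7388%


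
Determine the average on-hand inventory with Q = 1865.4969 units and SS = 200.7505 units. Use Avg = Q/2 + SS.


Q/2 = 932.7485
Avg = 932.7485 + 200.7505 = 1133.4990

1133.4990 units


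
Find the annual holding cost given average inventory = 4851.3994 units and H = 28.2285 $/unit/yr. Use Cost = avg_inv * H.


Cost = 4851.3994 * 28.2285 = 136947.7280

136947.7280 $/yr


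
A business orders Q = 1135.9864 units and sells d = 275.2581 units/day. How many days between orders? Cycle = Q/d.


Cycle = 1135.9864 / 275.2581 = 4.1270

4.1270 days


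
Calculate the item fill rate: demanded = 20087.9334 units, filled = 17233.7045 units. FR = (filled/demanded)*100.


FR = 17233.7045 / 20087.9334 * 100 = 85.7913

85.7913%


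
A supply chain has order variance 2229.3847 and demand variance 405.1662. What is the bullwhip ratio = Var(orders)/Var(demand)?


BW = 2229.3847 / 405.1662 = 5.5024

5.5024


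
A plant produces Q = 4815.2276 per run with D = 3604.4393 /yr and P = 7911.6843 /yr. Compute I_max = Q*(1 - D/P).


D/P = 0.4556
1 - D/P = 0.5444
I_max = 4815.2276 * 0.5444 = 2621.4854

2621.4854 units


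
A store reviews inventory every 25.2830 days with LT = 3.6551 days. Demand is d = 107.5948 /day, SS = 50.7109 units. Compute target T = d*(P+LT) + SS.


P + LT = 28.9381
d*(P+LT) = 107.5948 * 28.9381 = 3113.5891
T = 3113.5891 + 50.7109 = 3164.3000

3164.3000 units


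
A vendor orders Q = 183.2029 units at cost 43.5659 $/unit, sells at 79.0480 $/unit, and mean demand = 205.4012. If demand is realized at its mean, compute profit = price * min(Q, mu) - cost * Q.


Sales at mu = min(183.2029, 205.4012) = 183.2029
Revenue = 79.0480 * 183.2029 = 14481.8228
Total cost = 43.5659 * 183.2029 = 7981.3992
Profit = 14481.8228 - 7981.3992 = 6500.4236

6500.4236 $


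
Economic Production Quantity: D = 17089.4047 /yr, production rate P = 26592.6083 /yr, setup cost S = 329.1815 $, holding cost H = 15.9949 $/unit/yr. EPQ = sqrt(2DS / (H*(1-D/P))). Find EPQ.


1 - D/P = 1 - 0.6426 = 0.3574
H*(1-D/P) = 5.7160
2DS = 11251031.7465
EPQ = sqrt(1968347.2765) = 1402.9780

1402.9780 units


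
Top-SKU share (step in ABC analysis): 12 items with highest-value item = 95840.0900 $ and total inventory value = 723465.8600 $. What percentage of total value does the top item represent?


Top item = 95840.0900
Total = 723465.8600
Percentage = 95840.0900 / 723465.8600 * 100 = 13.2474

13.2474%


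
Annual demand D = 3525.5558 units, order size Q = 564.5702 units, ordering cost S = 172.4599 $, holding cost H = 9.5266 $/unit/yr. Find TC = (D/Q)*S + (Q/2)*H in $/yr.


Ordering cost = D*S/Q = 1076.9555
Holding cost = Q*H/2 = 2689.2172
TC = 1076.9555 + 2689.2172 = 3766.1728

3766.1728 $/yr


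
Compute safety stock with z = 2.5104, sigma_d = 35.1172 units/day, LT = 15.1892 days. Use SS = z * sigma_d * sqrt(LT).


sqrt(LT) = sqrt(15.1892) = 3.8973
SS = 2.5104 * 35.1172 * 3.8973 = 343.5819

343.5819 units


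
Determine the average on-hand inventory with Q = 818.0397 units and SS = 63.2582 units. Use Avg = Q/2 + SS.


Q/2 = 409.0199
Avg = 409.0199 + 63.2582 = 472.2781

472.2781 units


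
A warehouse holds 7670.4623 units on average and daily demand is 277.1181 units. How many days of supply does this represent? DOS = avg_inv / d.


DOS = 7670.4623 / 277.1181 = 27.6794

27.6794 days


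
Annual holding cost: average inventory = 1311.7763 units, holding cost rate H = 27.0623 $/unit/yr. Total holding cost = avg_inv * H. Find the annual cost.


Cost = 1311.7763 * 27.0623 = 35499.6838

35499.6838 $/yr


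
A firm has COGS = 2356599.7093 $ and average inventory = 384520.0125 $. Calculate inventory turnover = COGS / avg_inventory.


Turnover = 2356599.7093 / 384520.0125 = 6.1287

6.1287


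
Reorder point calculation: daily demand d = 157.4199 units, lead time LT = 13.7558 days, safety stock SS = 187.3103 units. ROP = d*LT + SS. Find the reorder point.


d*LT = 157.4199 * 13.7558 = 2165.4367
ROP = 2165.4367 + 187.3103 = 2352.7470

2352.7470 units


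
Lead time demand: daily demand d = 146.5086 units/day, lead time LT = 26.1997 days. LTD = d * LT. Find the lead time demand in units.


LTD = 146.5086 * 26.1997 = 3838.4814

3838.4814 units


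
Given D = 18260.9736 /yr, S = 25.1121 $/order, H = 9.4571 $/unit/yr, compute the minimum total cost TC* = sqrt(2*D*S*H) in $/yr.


2*D*S*H = 8673511.0820
TC* = sqrt(8673511.0820) = 2945.0825

2945.0825 $/yr


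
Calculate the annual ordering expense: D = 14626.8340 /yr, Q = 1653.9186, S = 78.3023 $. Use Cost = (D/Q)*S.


Number of orders = D/Q = 8.8437
Cost = 8.8437 * 78.3023 = 692.4856

692.4856 $/yr


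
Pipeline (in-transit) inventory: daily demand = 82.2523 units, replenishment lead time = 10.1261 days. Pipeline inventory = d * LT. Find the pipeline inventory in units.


Pipeline = 82.2523 * 10.1261 = 832.8950

832.8950 units


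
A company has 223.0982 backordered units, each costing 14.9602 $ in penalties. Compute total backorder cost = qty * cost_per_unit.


Total = 223.0982 * 14.9602 = 3337.5937

3337.5937 $


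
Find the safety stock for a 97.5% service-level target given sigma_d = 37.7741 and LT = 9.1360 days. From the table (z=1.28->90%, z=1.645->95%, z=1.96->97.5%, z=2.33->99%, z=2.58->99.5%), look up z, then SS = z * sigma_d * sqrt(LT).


From the table, SL = 97.5% corresponds to z = 1.96
sqrt(LT) = sqrt(9.1360) = 3.0226
SS = 1.96 * 37.7741 * 3.0226 = 223.7836

223.7836 units


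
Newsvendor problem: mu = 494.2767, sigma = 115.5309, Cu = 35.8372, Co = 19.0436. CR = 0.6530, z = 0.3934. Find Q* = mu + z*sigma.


CR = Cu/(Cu+Co) = 35.8372/(35.8372+19.0436) = 0.6530
z = 0.3934
Q* = 494.2767 + 0.3934 * 115.5309 = 539.7266

539.7266 units


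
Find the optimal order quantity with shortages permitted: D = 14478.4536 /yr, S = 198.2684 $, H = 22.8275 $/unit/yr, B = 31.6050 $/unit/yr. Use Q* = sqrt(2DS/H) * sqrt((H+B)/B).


sqrt(2DS/H) = 501.5031
sqrt((H+B)/B) = 1.3124
Q* = 501.5031 * 1.3124 = 658.1500

658.1500 units


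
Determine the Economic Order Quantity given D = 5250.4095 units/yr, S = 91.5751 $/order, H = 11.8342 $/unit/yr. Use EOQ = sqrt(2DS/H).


2*D*S = 2 * 5250.4095 * 91.5751 = 961613.5500
2*D*S/H = 81257.1657
EOQ = sqrt(81257.1657) = 285.0564

285.0564 units


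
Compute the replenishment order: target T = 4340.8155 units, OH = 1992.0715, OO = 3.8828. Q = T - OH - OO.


Inventory position = OH + OO = 1992.0715 + 3.8828 = 1995.9543
Q = 4340.8155 - 1995.9543 = 2344.8612

2344.8612 units


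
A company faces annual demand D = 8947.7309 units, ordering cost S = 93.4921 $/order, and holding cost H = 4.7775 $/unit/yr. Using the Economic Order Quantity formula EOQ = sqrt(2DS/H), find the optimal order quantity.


2*D*S = 2 * 8947.7309 * 93.4921 = 1673084.3042
2*D*S/H = 350200.7963
EOQ = sqrt(350200.7963) = 591.7777

591.7777 units


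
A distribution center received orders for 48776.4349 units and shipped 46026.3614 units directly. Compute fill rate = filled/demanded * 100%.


FR = 46026.3614 / 48776.4349 * 100 = 94.3619

94.3619%


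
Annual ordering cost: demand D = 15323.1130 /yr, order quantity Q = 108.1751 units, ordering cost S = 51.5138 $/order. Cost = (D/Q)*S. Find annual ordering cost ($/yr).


Number of orders = D/Q = 141.6510
Cost = 141.6510 * 51.5138 = 7296.9822

7296.9822 $/yr


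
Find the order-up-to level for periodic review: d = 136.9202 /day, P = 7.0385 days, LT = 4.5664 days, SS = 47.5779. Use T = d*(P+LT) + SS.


P + LT = 11.6049
d*(P+LT) = 136.9202 * 11.6049 = 1588.9452
T = 1588.9452 + 47.5779 = 1636.5231

1636.5231 units


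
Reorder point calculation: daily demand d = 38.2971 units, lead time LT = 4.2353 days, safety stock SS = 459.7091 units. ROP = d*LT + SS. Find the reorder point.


d*LT = 38.2971 * 4.2353 = 162.1997
ROP = 162.1997 + 459.7091 = 621.9088

621.9088 units


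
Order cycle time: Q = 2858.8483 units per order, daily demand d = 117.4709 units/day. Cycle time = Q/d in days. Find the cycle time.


Cycle = 2858.8483 / 117.4709 = 24.3367

24.3367 days


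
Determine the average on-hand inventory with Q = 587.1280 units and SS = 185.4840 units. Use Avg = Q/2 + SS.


Q/2 = 293.5640
Avg = 293.5640 + 185.4840 = 479.0480

479.0480 units


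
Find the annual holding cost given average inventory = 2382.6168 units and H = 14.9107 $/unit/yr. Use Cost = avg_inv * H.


Cost = 2382.6168 * 14.9107 = 35526.4843

35526.4843 $/yr


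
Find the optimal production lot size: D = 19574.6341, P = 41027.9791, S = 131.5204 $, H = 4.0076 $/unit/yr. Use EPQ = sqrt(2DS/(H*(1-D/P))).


1 - D/P = 1 - 0.4771 = 0.5229
H*(1-D/P) = 2.0956
2DS = 5148927.4134
EPQ = sqrt(2457069.8917) = 1567.5044

1567.5044 units


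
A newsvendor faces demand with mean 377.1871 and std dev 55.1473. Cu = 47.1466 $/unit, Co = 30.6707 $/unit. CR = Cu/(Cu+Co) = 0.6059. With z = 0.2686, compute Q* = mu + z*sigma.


CR = Cu/(Cu+Co) = 47.1466/(47.1466+30.6707) = 0.6059
z = 0.2686
Q* = 377.1871 + 0.2686 * 55.1473 = 391.9997

391.9997 units


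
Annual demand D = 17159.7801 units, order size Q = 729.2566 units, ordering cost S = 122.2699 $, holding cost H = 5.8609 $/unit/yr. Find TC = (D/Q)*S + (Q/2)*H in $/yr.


Ordering cost = D*S/Q = 2877.0732
Holding cost = Q*H/2 = 2137.0500
TC = 2877.0732 + 2137.0500 = 5014.1232

5014.1232 $/yr


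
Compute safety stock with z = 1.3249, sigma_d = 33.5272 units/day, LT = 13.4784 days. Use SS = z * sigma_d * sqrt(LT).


sqrt(LT) = sqrt(13.4784) = 3.6713
SS = 1.3249 * 33.5272 * 3.6713 = 163.0796

163.0796 units


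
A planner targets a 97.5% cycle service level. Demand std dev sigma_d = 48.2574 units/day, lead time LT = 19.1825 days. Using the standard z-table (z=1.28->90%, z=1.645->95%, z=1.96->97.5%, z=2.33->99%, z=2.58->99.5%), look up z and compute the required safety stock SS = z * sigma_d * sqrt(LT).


From the table, SL = 97.5% corresponds to z = 1.96
sqrt(LT) = sqrt(19.1825) = 4.3798
SS = 1.96 * 48.2574 * 4.3798 = 414.2596

414.2596 units


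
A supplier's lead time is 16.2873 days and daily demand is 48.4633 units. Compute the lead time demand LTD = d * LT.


LTD = 48.4633 * 16.2873 = 789.3363

789.3363 units


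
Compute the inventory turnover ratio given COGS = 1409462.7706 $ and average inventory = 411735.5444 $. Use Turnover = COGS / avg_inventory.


Turnover = 1409462.7706 / 411735.5444 = 3.4232

3.4232


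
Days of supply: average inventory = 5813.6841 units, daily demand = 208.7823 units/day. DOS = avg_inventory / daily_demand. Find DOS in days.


DOS = 5813.6841 / 208.7823 = 27.8457

27.8457 days


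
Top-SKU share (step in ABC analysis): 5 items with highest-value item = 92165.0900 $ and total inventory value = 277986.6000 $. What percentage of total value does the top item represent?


Top item = 92165.0900
Total = 277986.6000
Percentage = 92165.0900 / 277986.6000 * 100 = 33.1545

33.1545%


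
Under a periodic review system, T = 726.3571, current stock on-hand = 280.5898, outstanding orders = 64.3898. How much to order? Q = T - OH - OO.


Inventory position = OH + OO = 280.5898 + 64.3898 = 344.9796
Q = 726.3571 - 344.9796 = 381.3775

381.3775 units


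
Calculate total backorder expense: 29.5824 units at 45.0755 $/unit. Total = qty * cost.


Total = 29.5824 * 45.0755 = 1333.4415

1333.4415 $


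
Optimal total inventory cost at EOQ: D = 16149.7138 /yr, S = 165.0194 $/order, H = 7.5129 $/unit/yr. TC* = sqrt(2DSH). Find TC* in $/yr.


2*D*S*H = 40043998.6366
TC* = sqrt(40043998.6366) = 6328.0328

6328.0328 $/yr


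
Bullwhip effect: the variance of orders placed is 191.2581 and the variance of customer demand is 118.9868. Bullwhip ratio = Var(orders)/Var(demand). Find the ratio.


BW = 191.2581 / 118.9868 = 1.6074

1.6074


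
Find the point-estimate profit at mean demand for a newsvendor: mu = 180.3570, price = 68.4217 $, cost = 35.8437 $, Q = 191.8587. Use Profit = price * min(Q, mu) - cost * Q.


Sales at mu = min(191.8587, 180.3570) = 180.3570
Revenue = 68.4217 * 180.3570 = 12340.3325
Total cost = 35.8437 * 191.8587 = 6876.9257
Profit = 12340.3325 - 6876.9257 = 5463.4069

5463.4069 $


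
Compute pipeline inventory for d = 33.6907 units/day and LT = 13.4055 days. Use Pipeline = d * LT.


Pipeline = 33.6907 * 13.4055 = 451.6407

451.6407 units


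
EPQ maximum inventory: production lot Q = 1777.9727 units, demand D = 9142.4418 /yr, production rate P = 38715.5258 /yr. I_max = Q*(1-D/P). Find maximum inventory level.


D/P = 0.2361
1 - D/P = 0.7639
I_max = 1777.9727 * 0.7639 = 1358.1150

1358.1150 units


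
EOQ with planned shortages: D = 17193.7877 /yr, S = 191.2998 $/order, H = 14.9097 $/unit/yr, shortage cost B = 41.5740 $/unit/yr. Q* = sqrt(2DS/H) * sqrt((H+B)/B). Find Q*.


sqrt(2DS/H) = 664.2378
sqrt((H+B)/B) = 1.1656
Q* = 664.2378 * 1.1656 = 774.2376

774.2376 units


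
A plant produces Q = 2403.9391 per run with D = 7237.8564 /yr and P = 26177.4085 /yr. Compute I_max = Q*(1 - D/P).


D/P = 0.2765
1 - D/P = 0.7235
I_max = 2403.9391 * 0.7235 = 1739.2680

1739.2680 units


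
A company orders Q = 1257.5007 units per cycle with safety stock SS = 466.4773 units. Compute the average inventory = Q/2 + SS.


Q/2 = 628.7504
Avg = 628.7504 + 466.4773 = 1095.2277

1095.2277 units


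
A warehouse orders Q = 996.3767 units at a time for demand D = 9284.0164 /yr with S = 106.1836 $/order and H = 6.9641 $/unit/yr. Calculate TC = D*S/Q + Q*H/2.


Ordering cost = D*S/Q = 989.3952
Holding cost = Q*H/2 = 3469.4335
TC = 989.3952 + 3469.4335 = 4458.8286

4458.8286 $/yr


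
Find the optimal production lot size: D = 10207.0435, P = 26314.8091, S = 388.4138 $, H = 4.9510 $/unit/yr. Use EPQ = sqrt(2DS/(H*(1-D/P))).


1 - D/P = 1 - 0.3879 = 0.6121
H*(1-D/P) = 3.0306
2DS = 7929113.1052
EPQ = sqrt(2616354.6286) = 1617.5150

1617.5150 units


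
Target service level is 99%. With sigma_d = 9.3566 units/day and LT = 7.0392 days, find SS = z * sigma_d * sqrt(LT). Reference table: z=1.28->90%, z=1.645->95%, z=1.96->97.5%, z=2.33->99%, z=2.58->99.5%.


From the table, SL = 99% corresponds to z = 2.33
sqrt(LT) = sqrt(7.0392) = 2.6531
SS = 2.33 * 9.3566 * 2.6531 = 57.8410

57.8410 units


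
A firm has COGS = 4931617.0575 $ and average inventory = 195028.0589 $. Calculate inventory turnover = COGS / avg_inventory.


Turnover = 4931617.0575 / 195028.0589 = 25.2867

25.2867


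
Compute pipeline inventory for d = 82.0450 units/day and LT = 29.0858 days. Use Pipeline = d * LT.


Pipeline = 82.0450 * 29.0858 = 2386.3445

2386.3445 units


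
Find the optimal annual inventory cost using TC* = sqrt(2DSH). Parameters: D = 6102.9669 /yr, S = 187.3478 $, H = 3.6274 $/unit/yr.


2*D*S*H = 8294974.5225
TC* = sqrt(8294974.5225) = 2880.0997

2880.0997 $/yr


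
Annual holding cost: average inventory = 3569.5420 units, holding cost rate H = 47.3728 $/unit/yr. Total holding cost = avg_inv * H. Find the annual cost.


Cost = 3569.5420 * 47.3728 = 169099.1993

169099.1993 $/yr


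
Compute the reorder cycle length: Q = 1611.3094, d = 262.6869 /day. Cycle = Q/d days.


Cycle = 1611.3094 / 262.6869 = 6.1340

6.1340 days


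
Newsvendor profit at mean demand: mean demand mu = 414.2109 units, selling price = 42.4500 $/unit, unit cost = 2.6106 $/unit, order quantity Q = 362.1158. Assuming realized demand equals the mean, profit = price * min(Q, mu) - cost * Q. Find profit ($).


Sales at mu = min(362.1158, 414.2109) = 362.1158
Revenue = 42.4500 * 362.1158 = 15371.8157
Total cost = 2.6106 * 362.1158 = 945.3395
Profit = 15371.8157 - 945.3395 = 14426.4762

14426.4762 $


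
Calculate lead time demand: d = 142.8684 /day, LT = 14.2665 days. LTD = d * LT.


LTD = 142.8684 * 14.2665 = 2038.2320

2038.2320 units


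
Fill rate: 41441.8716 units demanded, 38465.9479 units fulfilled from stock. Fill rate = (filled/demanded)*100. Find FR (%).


FR = 38465.9479 / 41441.8716 * 100 = 92.8190

92.8190%


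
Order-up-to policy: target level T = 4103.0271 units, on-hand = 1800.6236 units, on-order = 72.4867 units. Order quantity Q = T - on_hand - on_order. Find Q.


Inventory position = OH + OO = 1800.6236 + 72.4867 = 1873.1103
Q = 4103.0271 - 1873.1103 = 2229.9168

2229.9168 units


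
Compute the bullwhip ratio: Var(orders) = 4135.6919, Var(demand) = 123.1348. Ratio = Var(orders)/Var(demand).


BW = 4135.6919 / 123.1348 = 33.5867

33.5867


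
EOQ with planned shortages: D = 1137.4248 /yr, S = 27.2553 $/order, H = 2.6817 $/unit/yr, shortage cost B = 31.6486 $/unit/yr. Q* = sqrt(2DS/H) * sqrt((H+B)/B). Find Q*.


sqrt(2DS/H) = 152.0536
sqrt((H+B)/B) = 1.0415
Q* = 152.0536 * 1.0415 = 158.3647

158.3647 units


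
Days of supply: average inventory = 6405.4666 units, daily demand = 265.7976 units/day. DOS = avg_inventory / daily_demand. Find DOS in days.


DOS = 6405.4666 / 265.7976 = 24.0990

24.0990 days


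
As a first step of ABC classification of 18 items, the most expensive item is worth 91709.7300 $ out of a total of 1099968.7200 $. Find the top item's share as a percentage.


Top item = 91709.7300
Total = 1099968.7200
Percentage = 91709.7300 / 1099968.7200 * 100 = 8.3375

8.3375%


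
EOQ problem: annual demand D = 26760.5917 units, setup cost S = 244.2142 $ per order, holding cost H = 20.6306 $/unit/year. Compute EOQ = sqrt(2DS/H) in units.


2*D*S = 2 * 26760.5917 * 244.2142 = 13070632.9871
2*D*S/H = 633555.6400
EOQ = sqrt(633555.6400) = 795.9621

795.9621 units


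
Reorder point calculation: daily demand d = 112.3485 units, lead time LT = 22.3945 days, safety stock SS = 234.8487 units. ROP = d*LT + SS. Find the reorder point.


d*LT = 112.3485 * 22.3945 = 2515.9885
ROP = 2515.9885 + 234.8487 = 2750.8372

2750.8372 units


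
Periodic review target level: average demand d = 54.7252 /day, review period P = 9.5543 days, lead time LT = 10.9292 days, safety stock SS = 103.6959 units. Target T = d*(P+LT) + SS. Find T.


P + LT = 20.4835
d*(P+LT) = 54.7252 * 20.4835 = 1120.9636
T = 1120.9636 + 103.6959 = 1224.6595

1224.6595 units


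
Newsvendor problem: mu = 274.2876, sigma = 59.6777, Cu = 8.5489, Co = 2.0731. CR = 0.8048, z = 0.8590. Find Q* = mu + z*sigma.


CR = Cu/(Cu+Co) = 8.5489/(8.5489+2.0731) = 0.8048
z = 0.8590
Q* = 274.2876 + 0.8590 * 59.6777 = 325.5507

325.5507 units


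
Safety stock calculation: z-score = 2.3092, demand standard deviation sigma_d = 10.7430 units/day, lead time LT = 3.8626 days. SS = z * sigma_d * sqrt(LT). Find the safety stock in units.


sqrt(LT) = sqrt(3.8626) = 1.9653
SS = 2.3092 * 10.7430 * 1.9653 = 48.7559

48.7559 units


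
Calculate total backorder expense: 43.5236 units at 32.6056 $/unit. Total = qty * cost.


Total = 43.5236 * 32.6056 = 1419.1131

1419.1131 $


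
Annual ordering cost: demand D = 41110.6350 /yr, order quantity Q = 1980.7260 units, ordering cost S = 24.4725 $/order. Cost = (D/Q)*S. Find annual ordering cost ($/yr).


Number of orders = D/Q = 20.7553
Cost = 20.7553 * 24.4725 = 507.9350

507.9350 $/yr


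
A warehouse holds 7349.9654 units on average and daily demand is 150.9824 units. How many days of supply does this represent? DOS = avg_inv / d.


DOS = 7349.9654 / 150.9824 = 48.6809

48.6809 days


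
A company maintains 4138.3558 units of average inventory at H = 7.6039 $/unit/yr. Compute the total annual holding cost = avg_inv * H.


Cost = 4138.3558 * 7.6039 = 31467.6437

31467.6437 $/yr


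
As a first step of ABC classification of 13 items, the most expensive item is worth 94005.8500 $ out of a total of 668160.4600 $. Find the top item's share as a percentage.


Top item = 94005.8500
Total = 668160.4600
Percentage = 94005.8500 / 668160.4600 * 100 = 14.0694

14.0694%


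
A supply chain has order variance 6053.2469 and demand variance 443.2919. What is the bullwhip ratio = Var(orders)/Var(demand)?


BW = 6053.2469 / 443.2919 = 13.6552

13.6552


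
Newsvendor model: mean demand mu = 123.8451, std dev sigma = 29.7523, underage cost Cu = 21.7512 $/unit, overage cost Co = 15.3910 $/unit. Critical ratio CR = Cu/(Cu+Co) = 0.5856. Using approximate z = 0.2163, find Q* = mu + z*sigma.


CR = Cu/(Cu+Co) = 21.7512/(21.7512+15.3910) = 0.5856
z = 0.2163
Q* = 123.8451 + 0.2163 * 29.7523 = 130.2805

130.2805 units


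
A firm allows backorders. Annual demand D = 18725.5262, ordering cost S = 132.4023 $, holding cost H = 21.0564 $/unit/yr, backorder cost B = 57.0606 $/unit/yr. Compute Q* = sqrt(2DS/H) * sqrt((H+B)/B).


sqrt(2DS/H) = 485.2748
sqrt((H+B)/B) = 1.1701
Q* = 485.2748 * 1.1701 = 567.7960

567.7960 units


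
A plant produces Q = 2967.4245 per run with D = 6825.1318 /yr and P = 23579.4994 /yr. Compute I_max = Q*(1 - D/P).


D/P = 0.2895
1 - D/P = 0.7105
I_max = 2967.4245 * 0.7105 = 2108.4977

2108.4977 units


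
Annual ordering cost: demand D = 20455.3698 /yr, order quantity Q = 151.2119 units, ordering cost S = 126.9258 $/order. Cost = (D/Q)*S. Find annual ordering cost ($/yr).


Number of orders = D/Q = 135.2762
Cost = 135.2762 * 126.9258 = 17170.0387

17170.0387 $/yr


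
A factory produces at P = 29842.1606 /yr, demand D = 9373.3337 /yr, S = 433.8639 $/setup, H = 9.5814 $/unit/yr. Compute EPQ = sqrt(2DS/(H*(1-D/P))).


1 - D/P = 1 - 0.3141 = 0.6859
H*(1-D/P) = 6.5719
2DS = 8133502.2302
EPQ = sqrt(1237616.0384) = 1112.4819

1112.4819 units


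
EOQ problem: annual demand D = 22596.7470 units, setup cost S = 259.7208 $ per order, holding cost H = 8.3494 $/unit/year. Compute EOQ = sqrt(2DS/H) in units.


2*D*S = 2 * 22596.7470 * 259.7208 = 11737690.4165
2*D*S/H = 1405812.4436
EOQ = sqrt(1405812.4436) = 1185.6696

1185.6696 units


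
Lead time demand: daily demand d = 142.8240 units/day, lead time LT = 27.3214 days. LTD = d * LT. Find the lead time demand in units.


LTD = 142.8240 * 27.3214 = 3902.1516

3902.1516 units


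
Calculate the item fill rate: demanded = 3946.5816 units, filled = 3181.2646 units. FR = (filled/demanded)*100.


FR = 3181.2646 / 3946.5816 * 100 = 80.6081

80.6081%


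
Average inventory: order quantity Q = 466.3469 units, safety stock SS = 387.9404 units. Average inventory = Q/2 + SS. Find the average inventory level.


Q/2 = 233.1735
Avg = 233.1735 + 387.9404 = 621.1138

621.1138 units


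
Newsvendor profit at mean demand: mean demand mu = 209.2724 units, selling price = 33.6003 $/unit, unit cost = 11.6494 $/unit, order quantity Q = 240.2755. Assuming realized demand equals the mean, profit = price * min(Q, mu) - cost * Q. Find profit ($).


Sales at mu = min(240.2755, 209.2724) = 209.2724
Revenue = 33.6003 * 209.2724 = 7031.6154
Total cost = 11.6494 * 240.2755 = 2799.0654
Profit = 7031.6154 - 2799.0654 = 4232.5500

4232.5500 $


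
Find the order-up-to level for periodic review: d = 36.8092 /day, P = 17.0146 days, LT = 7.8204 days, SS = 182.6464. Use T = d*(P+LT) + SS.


P + LT = 24.8350
d*(P+LT) = 36.8092 * 24.8350 = 914.1565
T = 914.1565 + 182.6464 = 1096.8029

1096.8029 units


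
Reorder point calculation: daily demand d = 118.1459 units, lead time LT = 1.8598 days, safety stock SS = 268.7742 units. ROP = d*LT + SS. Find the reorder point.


d*LT = 118.1459 * 1.8598 = 219.7277
ROP = 219.7277 + 268.7742 = 488.5019

488.5019 units


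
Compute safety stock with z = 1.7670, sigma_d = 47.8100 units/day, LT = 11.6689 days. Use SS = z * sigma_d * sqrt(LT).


sqrt(LT) = sqrt(11.6689) = 3.4160
SS = 1.7670 * 47.8100 * 3.4160 = 288.5827

288.5827 units


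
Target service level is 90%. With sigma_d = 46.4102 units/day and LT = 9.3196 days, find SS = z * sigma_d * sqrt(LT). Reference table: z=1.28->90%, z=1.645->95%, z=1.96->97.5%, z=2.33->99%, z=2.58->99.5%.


From the table, SL = 90% corresponds to z = 1.28
sqrt(LT) = sqrt(9.3196) = 3.0528
SS = 1.28 * 46.4102 * 3.0528 = 181.3519

181.3519 units


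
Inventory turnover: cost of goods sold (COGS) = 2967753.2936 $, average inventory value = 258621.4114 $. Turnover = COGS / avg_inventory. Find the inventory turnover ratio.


Turnover = 2967753.2936 / 258621.4114 = 11.4753

11.4753


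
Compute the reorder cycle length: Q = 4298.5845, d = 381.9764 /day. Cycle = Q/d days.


Cycle = 4298.5845 / 381.9764 = 11.2535

11.2535 days


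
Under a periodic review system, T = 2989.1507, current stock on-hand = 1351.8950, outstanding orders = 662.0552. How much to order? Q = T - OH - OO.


Inventory position = OH + OO = 1351.8950 + 662.0552 = 2013.9502
Q = 2989.1507 - 2013.9502 = 975.2005

975.2005 units


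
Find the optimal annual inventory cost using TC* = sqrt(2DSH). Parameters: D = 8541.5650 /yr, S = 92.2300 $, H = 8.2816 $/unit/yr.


2*D*S*H = 13048299.1449
TC* = sqrt(13048299.1449) = 3612.2430

3612.2430 $/yr


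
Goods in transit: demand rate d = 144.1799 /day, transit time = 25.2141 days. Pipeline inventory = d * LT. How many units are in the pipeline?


Pipeline = 144.1799 * 25.2141 = 3635.3664

3635.3664 units


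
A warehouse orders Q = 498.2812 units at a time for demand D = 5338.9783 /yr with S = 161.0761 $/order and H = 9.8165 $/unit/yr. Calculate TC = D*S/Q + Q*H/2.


Ordering cost = D*S/Q = 1725.8965
Holding cost = Q*H/2 = 2445.6887
TC = 1725.8965 + 2445.6887 = 4171.5852

4171.5852 $/yr


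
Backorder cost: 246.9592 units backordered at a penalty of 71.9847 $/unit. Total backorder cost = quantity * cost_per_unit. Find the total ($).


Total = 246.9592 * 71.9847 = 17777.2839

17777.2839 $


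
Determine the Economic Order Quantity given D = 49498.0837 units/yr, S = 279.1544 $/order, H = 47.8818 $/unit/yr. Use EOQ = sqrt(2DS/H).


2*D*S = 2 * 49498.0837 * 279.1544 = 27635215.7128
2*D*S/H = 577154.9046
EOQ = sqrt(577154.9046) = 759.7071

759.7071 units


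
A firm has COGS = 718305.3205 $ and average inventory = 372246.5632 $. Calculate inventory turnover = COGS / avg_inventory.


Turnover = 718305.3205 / 372246.5632 = 1.9296

1.9296


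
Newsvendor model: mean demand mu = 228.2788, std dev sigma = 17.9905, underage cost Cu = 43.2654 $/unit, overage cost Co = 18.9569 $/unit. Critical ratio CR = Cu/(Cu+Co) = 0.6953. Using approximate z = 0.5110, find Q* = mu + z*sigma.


CR = Cu/(Cu+Co) = 43.2654/(43.2654+18.9569) = 0.6953
z = 0.5110
Q* = 228.2788 + 0.5110 * 17.9905 = 237.4719

237.4719 units


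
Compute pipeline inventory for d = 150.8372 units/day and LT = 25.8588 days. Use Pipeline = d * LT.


Pipeline = 150.8372 * 25.8588 = 3900.4690

3900.4690 units


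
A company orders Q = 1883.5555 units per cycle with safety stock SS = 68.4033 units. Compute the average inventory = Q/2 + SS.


Q/2 = 941.7777
Avg = 941.7777 + 68.4033 = 1010.1810

1010.1810 units


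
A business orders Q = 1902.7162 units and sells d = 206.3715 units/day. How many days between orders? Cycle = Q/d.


Cycle = 1902.7162 / 206.3715 = 9.2199

9.2199 days


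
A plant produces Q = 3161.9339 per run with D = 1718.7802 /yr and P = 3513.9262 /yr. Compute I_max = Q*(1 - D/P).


D/P = 0.4891
1 - D/P = 0.5109
I_max = 3161.9339 * 0.5109 = 1615.3250

1615.3250 units


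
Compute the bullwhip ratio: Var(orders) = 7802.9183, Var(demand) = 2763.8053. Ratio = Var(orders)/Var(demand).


BW = 7802.9183 / 2763.8053 = 2.8233

2.8233


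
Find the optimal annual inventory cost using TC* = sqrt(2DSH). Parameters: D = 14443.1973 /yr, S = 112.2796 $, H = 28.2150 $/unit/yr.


2*D*S*H = 91511200.1303
TC* = sqrt(91511200.1303) = 9566.1487

9566.1487 $/yr


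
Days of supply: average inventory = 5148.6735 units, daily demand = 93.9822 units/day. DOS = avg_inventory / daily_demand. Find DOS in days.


DOS = 5148.6735 / 93.9822 = 54.7835

54.7835 days


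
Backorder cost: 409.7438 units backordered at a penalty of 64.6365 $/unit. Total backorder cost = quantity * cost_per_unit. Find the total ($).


Total = 409.7438 * 64.6365 = 26484.4051

26484.4051 $


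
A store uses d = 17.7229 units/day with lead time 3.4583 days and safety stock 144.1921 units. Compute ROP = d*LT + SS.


d*LT = 17.7229 * 3.4583 = 61.2911
ROP = 61.2911 + 144.1921 = 205.4832

205.4832 units


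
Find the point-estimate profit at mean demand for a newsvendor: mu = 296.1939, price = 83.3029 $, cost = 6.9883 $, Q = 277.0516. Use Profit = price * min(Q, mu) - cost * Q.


Sales at mu = min(277.0516, 296.1939) = 277.0516
Revenue = 83.3029 * 277.0516 = 23079.2017
Total cost = 6.9883 * 277.0516 = 1936.1197
Profit = 23079.2017 - 1936.1197 = 21143.0820

21143.0820 $


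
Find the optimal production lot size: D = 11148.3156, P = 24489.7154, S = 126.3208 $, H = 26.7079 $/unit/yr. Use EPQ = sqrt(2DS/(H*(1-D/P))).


1 - D/P = 1 - 0.4552 = 0.5448
H*(1-D/P) = 14.5498
2DS = 2816528.2905
EPQ = sqrt(193578.3197) = 439.9754

439.9754 units


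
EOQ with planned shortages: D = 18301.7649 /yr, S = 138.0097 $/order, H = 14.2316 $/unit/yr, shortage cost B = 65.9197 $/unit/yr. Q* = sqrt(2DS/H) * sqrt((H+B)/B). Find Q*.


sqrt(2DS/H) = 595.7848
sqrt((H+B)/B) = 1.1027
Q* = 595.7848 * 1.1027 = 656.9572

656.9572 units


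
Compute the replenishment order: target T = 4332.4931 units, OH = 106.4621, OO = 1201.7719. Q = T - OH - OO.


Inventory position = OH + OO = 106.4621 + 1201.7719 = 1308.2340
Q = 4332.4931 - 1308.2340 = 3024.2591

3024.2591 units


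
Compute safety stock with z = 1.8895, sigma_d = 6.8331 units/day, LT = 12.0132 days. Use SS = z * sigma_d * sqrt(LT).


sqrt(LT) = sqrt(12.0132) = 3.4660
SS = 1.8895 * 6.8331 * 3.4660 = 44.7501

44.7501 units


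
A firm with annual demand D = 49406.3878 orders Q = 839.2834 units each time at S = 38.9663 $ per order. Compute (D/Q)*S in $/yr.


Number of orders = D/Q = 58.8673
Cost = 58.8673 * 38.9663 = 2293.8427

2293.8427 $/yr


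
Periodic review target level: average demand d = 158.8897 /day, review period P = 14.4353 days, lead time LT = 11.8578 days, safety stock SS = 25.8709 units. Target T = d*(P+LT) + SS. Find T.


P + LT = 26.2931
d*(P+LT) = 158.8897 * 26.2931 = 4177.7028
T = 4177.7028 + 25.8709 = 4203.5737

4203.5737 units


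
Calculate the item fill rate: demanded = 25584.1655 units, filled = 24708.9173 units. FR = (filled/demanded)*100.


FR = 24708.9173 / 25584.1655 * 100 = 96.5789

96.5789%


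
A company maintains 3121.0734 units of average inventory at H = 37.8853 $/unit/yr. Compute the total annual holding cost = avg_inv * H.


Cost = 3121.0734 * 37.8853 = 118242.8021

118242.8021 $/yr


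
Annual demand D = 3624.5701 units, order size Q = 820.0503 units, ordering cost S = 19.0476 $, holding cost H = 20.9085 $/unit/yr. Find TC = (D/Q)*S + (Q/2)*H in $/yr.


Ordering cost = D*S/Q = 84.1892
Holding cost = Q*H/2 = 8573.0108
TC = 84.1892 + 8573.0108 = 8657.2000

8657.2000 $/yr


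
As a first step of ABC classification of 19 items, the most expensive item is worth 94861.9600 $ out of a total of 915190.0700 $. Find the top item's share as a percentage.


Top item = 94861.9600
Total = 915190.0700
Percentage = 94861.9600 / 915190.0700 * 100 = 10.3653

10.3653%


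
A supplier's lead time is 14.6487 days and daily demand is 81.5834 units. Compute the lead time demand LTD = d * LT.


LTD = 81.5834 * 14.6487 = 1195.0908

1195.0908 units


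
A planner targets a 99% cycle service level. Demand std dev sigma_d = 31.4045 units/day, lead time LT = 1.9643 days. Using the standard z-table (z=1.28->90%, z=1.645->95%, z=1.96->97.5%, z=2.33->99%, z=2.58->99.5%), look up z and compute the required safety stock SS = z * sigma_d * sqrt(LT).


From the table, SL = 99% corresponds to z = 2.33
sqrt(LT) = sqrt(1.9643) = 1.4015
SS = 2.33 * 31.4045 * 1.4015 = 102.5538

102.5538 units


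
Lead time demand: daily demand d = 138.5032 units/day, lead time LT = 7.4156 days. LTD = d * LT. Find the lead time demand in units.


LTD = 138.5032 * 7.4156 = 1027.0843

1027.0843 units


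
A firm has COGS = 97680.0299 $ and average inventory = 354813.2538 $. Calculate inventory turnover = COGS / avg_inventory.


Turnover = 97680.0299 / 354813.2538 = 0.2753

0.2753


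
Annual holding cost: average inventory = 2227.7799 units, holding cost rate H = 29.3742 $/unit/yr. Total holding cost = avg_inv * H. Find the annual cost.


Cost = 2227.7799 * 29.3742 = 65439.2523

65439.2523 $/yr


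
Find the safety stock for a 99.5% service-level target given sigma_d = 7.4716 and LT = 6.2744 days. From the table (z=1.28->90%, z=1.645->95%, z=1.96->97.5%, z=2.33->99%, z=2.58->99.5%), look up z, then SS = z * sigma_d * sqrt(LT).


From the table, SL = 99.5% corresponds to z = 2.58
sqrt(LT) = sqrt(6.2744) = 2.5049
SS = 2.58 * 7.4716 * 2.5049 = 48.2858

48.2858 units


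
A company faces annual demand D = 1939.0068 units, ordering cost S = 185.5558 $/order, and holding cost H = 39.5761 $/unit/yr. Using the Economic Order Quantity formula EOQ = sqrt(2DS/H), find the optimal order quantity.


2*D*S = 2 * 1939.0068 * 185.5558 = 719587.9160
2*D*S/H = 18182.3857
EOQ = sqrt(18182.3857) = 134.8421

134.8421 units


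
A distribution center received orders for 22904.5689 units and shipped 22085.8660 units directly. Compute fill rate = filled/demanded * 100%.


FR = 22085.8660 / 22904.5689 * 100 = 96.4256

96.4256%


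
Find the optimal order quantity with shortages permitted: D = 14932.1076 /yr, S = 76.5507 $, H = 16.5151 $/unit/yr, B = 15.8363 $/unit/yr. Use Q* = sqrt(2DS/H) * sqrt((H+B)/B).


sqrt(2DS/H) = 372.0570
sqrt((H+B)/B) = 1.4293
Q* = 372.0570 * 1.4293 = 531.7766

531.7766 units


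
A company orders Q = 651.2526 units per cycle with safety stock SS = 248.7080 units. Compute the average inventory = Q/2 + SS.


Q/2 = 325.6263
Avg = 325.6263 + 248.7080 = 574.3343

574.3343 units


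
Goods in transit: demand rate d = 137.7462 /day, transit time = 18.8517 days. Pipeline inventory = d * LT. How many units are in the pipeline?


Pipeline = 137.7462 * 18.8517 = 2596.7500

2596.7500 units


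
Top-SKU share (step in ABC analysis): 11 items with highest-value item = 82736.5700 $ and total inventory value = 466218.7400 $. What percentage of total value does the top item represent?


Top item = 82736.5700
Total = 466218.7400
Percentage = 82736.5700 / 466218.7400 * 100 = 17.7463

17.7463%


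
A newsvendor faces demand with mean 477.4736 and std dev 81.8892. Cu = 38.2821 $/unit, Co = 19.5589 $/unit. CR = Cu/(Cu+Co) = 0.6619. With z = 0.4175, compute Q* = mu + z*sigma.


CR = Cu/(Cu+Co) = 38.2821/(38.2821+19.5589) = 0.6619
z = 0.4175
Q* = 477.4736 + 0.4175 * 81.8892 = 511.6623

511.6623 units


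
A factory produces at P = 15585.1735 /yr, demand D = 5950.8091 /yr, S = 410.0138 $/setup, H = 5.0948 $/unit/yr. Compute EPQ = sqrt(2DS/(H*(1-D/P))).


1 - D/P = 1 - 0.3818 = 0.6182
H*(1-D/P) = 3.1495
2DS = 4879827.7043
EPQ = sqrt(1549408.4529) = 1244.7524

1244.7524 units


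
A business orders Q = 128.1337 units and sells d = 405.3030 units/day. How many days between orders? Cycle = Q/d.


Cycle = 128.1337 / 405.3030 = 0.3161

0.3161 days


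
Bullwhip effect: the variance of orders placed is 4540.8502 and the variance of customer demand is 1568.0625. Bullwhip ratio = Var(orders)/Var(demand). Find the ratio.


BW = 4540.8502 / 1568.0625 = 2.8958

2.8958


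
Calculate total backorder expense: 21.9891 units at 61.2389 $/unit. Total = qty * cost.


Total = 21.9891 * 61.2389 = 1346.5883

1346.5883 $


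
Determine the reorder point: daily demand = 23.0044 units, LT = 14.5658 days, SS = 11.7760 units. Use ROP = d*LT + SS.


d*LT = 23.0044 * 14.5658 = 335.0775
ROP = 335.0775 + 11.7760 = 346.8535

346.8535 units


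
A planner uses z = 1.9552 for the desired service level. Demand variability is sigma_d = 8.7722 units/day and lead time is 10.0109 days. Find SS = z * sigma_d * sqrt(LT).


sqrt(LT) = sqrt(10.0109) = 3.1640
SS = 1.9552 * 8.7722 * 3.1640 = 54.2671

54.2671 units


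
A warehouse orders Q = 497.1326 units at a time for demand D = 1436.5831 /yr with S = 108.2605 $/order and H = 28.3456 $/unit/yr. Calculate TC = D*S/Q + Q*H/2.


Ordering cost = D*S/Q = 312.8445
Holding cost = Q*H/2 = 7045.7609
TC = 312.8445 + 7045.7609 = 7358.6054

7358.6054 $/yr


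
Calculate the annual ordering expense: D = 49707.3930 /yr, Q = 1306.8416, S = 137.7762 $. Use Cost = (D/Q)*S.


Number of orders = D/Q = 38.0363
Cost = 38.0363 * 137.7762 = 5240.4941

5240.4941 $/yr


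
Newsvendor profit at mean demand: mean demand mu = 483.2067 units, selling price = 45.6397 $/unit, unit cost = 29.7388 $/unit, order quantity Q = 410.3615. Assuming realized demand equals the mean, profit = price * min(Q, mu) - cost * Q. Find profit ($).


Sales at mu = min(410.3615, 483.2067) = 410.3615
Revenue = 45.6397 * 410.3615 = 18728.7758
Total cost = 29.7388 * 410.3615 = 12203.6586
Profit = 18728.7758 - 12203.6586 = 6525.1172

6525.1172 $


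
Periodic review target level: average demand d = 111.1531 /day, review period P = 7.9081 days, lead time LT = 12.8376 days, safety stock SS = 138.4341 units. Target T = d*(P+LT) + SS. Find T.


P + LT = 20.7457
d*(P+LT) = 111.1531 * 20.7457 = 2305.9489
T = 2305.9489 + 138.4341 = 2444.3830

2444.3830 units


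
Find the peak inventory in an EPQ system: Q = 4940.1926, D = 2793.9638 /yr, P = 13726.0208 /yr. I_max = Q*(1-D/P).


D/P = 0.2036
1 - D/P = 0.7964
I_max = 4940.1926 * 0.7964 = 3934.6048

3934.6048 units


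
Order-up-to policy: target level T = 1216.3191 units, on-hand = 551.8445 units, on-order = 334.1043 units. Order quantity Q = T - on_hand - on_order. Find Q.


Inventory position = OH + OO = 551.8445 + 334.1043 = 885.9488
Q = 1216.3191 - 885.9488 = 330.3703

330.3703 units


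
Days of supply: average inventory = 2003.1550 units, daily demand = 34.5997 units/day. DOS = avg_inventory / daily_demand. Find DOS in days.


DOS = 2003.1550 / 34.5997 = 57.8952

57.8952 days


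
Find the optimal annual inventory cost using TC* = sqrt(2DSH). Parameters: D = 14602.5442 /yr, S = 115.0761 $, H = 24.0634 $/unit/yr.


2*D*S*H = 80872459.3639
TC* = sqrt(80872459.3639) = 8992.9116

8992.9116 $/yr


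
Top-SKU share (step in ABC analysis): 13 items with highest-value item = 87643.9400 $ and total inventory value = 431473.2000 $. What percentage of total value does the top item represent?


Top item = 87643.9400
Total = 431473.2000
Percentage = 87643.9400 / 431473.2000 * 100 = 20.3127

20.3127%


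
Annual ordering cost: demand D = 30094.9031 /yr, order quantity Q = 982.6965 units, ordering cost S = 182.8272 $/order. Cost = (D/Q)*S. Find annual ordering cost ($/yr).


Number of orders = D/Q = 30.6248
Cost = 30.6248 * 182.8272 = 5599.0500

5599.0500 $/yr
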